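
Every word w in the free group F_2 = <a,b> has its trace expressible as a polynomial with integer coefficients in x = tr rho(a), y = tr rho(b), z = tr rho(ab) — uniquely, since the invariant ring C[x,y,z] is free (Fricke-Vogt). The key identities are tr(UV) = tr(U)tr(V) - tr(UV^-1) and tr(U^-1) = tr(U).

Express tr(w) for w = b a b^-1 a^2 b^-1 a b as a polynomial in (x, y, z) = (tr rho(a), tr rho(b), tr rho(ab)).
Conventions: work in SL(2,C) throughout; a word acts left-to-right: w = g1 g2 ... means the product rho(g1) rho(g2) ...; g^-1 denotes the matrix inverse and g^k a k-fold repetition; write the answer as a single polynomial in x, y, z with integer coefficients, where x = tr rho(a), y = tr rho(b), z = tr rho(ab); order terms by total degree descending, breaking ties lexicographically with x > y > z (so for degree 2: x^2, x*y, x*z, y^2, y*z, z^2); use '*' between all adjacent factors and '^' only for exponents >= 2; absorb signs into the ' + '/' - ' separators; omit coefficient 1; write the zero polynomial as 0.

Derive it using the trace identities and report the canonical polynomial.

so trace(a^2 b) = trace(a) * trace(b a) - trace(b)  (reduce the a square) = x*z - y
so trace(a^2) = trace(a) * trace(a) - trace(1)  (reduce the a square) = x^2 - 2
reduce: trace(a b^2 a) = trace(b) * trace(a^2 b) - trace(a^2)  (reduce the b square) = x*y*z - x^2 - y^2 + 2
so trace(a b^2) = trace(b) * trace(a b) - trace(a)  (reduce the b square) = y*z - x
trace(b^2 a^3) = trace(a) * trace(a b^2 a) - trace(a b^2)  (reduce the a square) = x^2*y*z - x^3 - x*y^2 - y*z + 3*x
trace(a b^2 a^3) = trace(a) * trace(b^2 a^3) - trace(b^2 a^2)  (reduce the a square) = x^3*y*z - x^4 - x^2*y^2 - 2*x*y*z + 4*x^2 + y^2 - 2
reduce: trace(b a b a) = trace(b a) * trace(b a) - trace(1)  (split on b) = z^2 - 2
trace(a b a b a) = trace(a) * trace(b a b a) - trace(b a b)  (reduce the a square) = x*z^2 - y*z - x
so trace(a^3 b a b) = trace(a) * trace(a b a b a) - trace(a b a b)  (reduce the a square) = x^2*z^2 - x*y*z - x^2 - z^2 + 2
trace(a^2 b a) = trace(a) * trace(b a^2) - trace(b a)  (reduce the a square) = x^2*z - x*y - z
so trace(a^3 b a) = trace(a) * trace(a^2 b a) - trace(a^2 b)  (reduce the a square) = x^3*z - x^2*y - 2*x*z + y
reduce: trace(a b^2 a^3 b) = trace(b) * trace(a^3 b a b) - trace(a^3 b a)  (reduce the b square) = x^2*y*z^2 - x^3*z - x*y^2*z - y*z^2 + 2*x*z + y
trace(a^2 b^-1 a b^2 a) = trace(a b^2 a^3) * trace(b) - trace(a b^2 a^3 b)  (eliminate b^-1) = x^3*y^2*z - x^4*y - x^2*y^3 - x^2*y*z^2 + x^3*z - x*y^2*z + 4*x^2*y + y^3 + y*z^2 - 2*x*z - 3*y
trace(b^2 a b a) = trace(b) * trace(a b a b) - trace(a b a)  (reduce the b square) = y*z^2 - x*z - y
trace(b^2 a b) = trace(b) * trace(a b^2) - trace(a b)  (reduce the b square) = y^2*z - x*y - z
trace(a b^2 a b a) = trace(a) * trace(b^2 a b a) - trace(b^2 a b)  (reduce the a square) = x*y*z^2 - x^2*z - y^2*z + z
trace(a b^2 a b a^2) = trace(a) * trace(a b^2 a b a) - trace(a b^2 a b)  (reduce the a square) = x^2*y*z^2 - x^3*z - x*y^2*z - y*z^2 + 2*x*z + y
trace(a b a b a b) = trace(b a b a) * trace(b a) - trace(a b)  (split on b) = z^3 - 3*z
trace(b a b^2 a b a) = trace(b) * trace(a b a b a b) - trace(a b a b a)  (reduce the b square) = y*z^3 - x*z^2 - 2*y*z + x
trace(b a b^2 a b) = trace(b) * trace(a b^2 a b) - trace(a b^2 a)  (reduce the b square) = y^2*z^2 - 2*x*y*z + x^2 - 2
so trace(a b^2 a b a^2 b) = trace(a) * trace(b a b^2 a b a) - trace(b a b^2 a b)  (reduce the a square) = x*y*z^3 - x^2*z^2 - y^2*z^2 + 2
so trace(a^2 b^-1 a b^2 a b) = trace(a b^2 a b a^2) * trace(b) - trace(a b^2 a b a^2 b)  (eliminate b^-1) = x^2*y^2*z^2 - x^3*y*z - x*y^3*z - x*y*z^3 + x^2*z^2 + 2*x*y*z + y^2 - 2
so trace(b a b^-1 a^2 b^-1 a b) = trace(a^2 b^-1 a b^2 a) * trace(b) - trace(a^2 b^-1 a b^2 a b)  (eliminate b^-1) = x^3*y^3*z - x^4*y^2 - x^2*y^4 - 2*x^2*y^2*z^2 + 2*x^3*y*z + x*y*z^3 + 4*x^2*y^2 - x^2*z^2 + y^4 + y^2*z^2 - 4*x*y*z - 4*y^2 + 2

x^3*y^3*z - x^4*y^2 - x^2*y^4 - 2*x^2*y^2*z^2 + 2*x^3*y*z + x*y*z^3 + 4*x^2*y^2 - x^2*z^2 + y^4 + y^2*z^2 - 4*x*y*z - 4*y^2 + 2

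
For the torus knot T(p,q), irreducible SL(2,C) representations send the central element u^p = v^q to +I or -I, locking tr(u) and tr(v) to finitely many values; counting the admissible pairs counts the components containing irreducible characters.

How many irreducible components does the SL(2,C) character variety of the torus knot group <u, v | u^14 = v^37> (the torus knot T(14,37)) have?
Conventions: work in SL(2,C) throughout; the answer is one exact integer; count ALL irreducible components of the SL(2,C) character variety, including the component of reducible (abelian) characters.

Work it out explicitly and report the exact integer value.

235

Gamma = < u, v | u^14 = v^37 > (torus knot T(14,37)); the central element u^14 = v^37 acts as +I or -I in any irreducible SL(2,C) representation.
So on each irreducible component the traces are pinned: tr(u) = 2*cos(pi*alpha/14) with 1 <= alpha <= 13, tr(v) = 2*cos(pi*beta/37) with 1 <= beta <= 36.
Consistency of u^14 = (-1)^alpha I with v^37 = (-1)^beta I forces alpha = beta (mod 2).
count pairs: odd alpha (7 choices) x odd beta (18), plus even alpha (6) x even beta (18): 7*18 + 6*18 = 234.
components with irreducible characters: 234; plus the single component of reducible (abelian) characters: total 235.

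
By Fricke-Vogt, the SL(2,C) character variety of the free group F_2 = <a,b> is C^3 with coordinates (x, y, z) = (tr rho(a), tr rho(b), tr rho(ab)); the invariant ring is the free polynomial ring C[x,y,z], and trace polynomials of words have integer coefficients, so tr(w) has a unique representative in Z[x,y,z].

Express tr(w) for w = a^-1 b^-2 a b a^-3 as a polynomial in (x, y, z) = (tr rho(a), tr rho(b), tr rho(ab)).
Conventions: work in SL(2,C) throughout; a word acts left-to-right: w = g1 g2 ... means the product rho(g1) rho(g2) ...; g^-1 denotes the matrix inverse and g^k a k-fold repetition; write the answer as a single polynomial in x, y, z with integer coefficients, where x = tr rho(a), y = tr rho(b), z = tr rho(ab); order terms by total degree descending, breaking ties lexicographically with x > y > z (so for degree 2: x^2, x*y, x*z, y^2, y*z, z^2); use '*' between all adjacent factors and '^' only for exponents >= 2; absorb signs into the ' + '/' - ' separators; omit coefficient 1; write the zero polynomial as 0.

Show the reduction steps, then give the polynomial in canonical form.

-x^4*y^2*z + x^5*y + x^3*y^3 + x^3*y*z^2 + 2*x^2*y^2*z - 6*x^3*y - 2*x*y^3 - 2*x*y*z^2 + x^2*z + 7*x*y - z

tr(b a b) = tr(b)*tr(a b) - tr(a)   [square of b] = y*z - x
next, tr(b a b a) = tr(a b)*tr(a b) - tr(1)   [split at a repeated a] = z^2 - 2
and tr(a b a^-1 b) = tr(b a b)*tr(a) - tr(b a b a)   [inverse elimination on a] = x*y*z - x^2 - z^2 + 2
tr(a^-1 b^-1 a b) = tr(a b a^-1)*tr(b) - tr(a b a^-1 b)   [inverse elimination on b] = -x*y*z + x^2 + y^2 + z^2 - 2
and tr(b^-1 a b a^-2) = tr(a^-1 b^-1 a b)*tr(a) - tr(a^-1 b^-1 a b a)   [inverse elimination on a] = -x^2*y*z + x^3 + x*y^2 + x*z^2 - 3*x
and tr(b a^-1) = tr(b)*tr(a) - tr(b a)   [inverse elimination on a] = x*y - z
tr(b^-2 a b a^-2) = tr(b^-1 a b a^-2)*tr(b) - tr(b^-1 a b a^-2 b)   [inverse elimination on b] = -x^2*y^2*z + x^3*y + x*y^3 + x*y*z^2 - 4*x*y + z
and tr(b^-2 a b a^-1) = tr(b^-1 a b a^-1)*tr(b) - tr(b^-1 a b a^-1 b)   [inverse elimination on b] = -x*y^2*z + x^2*y + y^3 + y*z^2 - 3*y
and tr(a^-3 b^-2 a b) = tr(b^-2 a b a^-2)*tr(a) - tr(b^-2 a b a^-1)   [inverse elimination on a] = -x^3*y^2*z + x^4*y + x^2*y^3 + x^2*y*z^2 + x*y^2*z - 5*x^2*y - y^3 - y*z^2 + x*z + 3*y
tr(a^-1 b^-2 a b a^-3) = tr(a^-3 b^-2 a b)*tr(a) - tr(a^-3 b^-2 a b a)   [inverse elimination on a] = -x^4*y^2*z + x^5*y + x^3*y^3 + x^3*y*z^2 + 2*x^2*y^2*z - 6*x^3*y - 2*x*y^3 - 2*x*y*z^2 + x^2*z + 7*x*y - z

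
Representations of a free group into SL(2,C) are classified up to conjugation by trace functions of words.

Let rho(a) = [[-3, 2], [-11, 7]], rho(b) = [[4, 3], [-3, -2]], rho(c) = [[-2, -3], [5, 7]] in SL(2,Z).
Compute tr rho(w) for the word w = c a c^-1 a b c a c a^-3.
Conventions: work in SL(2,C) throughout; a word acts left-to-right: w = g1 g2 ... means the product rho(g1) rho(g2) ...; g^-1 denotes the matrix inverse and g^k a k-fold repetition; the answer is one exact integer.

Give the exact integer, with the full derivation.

-1484625694

rho(c) = [[-2, -3], [5, 7]]
... * rho(a) = [[-3, 2], [-11, 7]]  ->  [[39, -25], [-92, 59]]
... * rho(c^-1) = [[7, 3], [-5, -2]]  ->  [[398, 167], [-939, -394]]
... * rho(a) = [[-3, 2], [-11, 7]]  ->  [[-3031, 1965], [7151, -4636]]
... * rho(b) = [[4, 3], [-3, -2]]  ->  [[-18019, -13023], [42512, 30725]]
... * rho(c) = [[-2, -3], [5, 7]]  ->  [[-29077, -37104], [68601, 87539]]
... * rho(a) = [[-3, 2], [-11, 7]]  ->  [[495375, -317882], [-1168732, 749975]]
... * rho(c) = [[-2, -3], [5, 7]]  ->  [[-2580160, -3711299], [6087339, 8756021]]
... * rho(a^-1) = [[7, -2], [11, -3]]  ->  [[-58885409, 16294217], [138927604, -38442741]]
... * rho(a^-1) = [[7, -2], [11, -3]]  ->  [[-232961476, 68888167], [549623077, -162526985]]
... * rho(a^-1) = [[7, -2], [11, -3]]  ->  [[-872960495, 259258451], [2059564704, -611665199]]
tr = -872960495 + -611665199 = -1484625694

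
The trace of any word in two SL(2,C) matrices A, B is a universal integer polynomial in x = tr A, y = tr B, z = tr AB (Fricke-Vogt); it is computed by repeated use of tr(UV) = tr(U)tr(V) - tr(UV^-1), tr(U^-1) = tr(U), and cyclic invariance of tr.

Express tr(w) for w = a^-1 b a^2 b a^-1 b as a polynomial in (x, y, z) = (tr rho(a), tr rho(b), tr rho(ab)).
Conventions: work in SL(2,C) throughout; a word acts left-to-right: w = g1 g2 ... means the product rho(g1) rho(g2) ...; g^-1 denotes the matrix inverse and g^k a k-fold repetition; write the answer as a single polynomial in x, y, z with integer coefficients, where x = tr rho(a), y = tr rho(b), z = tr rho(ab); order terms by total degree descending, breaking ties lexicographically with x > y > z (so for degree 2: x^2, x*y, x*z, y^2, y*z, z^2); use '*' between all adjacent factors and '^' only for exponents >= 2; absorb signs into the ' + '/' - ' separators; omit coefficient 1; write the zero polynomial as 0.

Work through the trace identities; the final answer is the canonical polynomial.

x^3*y^2*z - x^4*y - x^2*y^3 - 2*x^2*y*z^2 + x^3*z + 2*x*y^2*z + x*z^3 + 3*x^2*y - y*z^2 - 4*x*z + y

tr(b a b) = tr(b) * tr(a b) - tr(a) = y*z - x
apply: tr(b^3 a) = tr(b) * tr(b a b) - tr(b a) = y^2*z - x*y - z
tr(b^2) = tr(b) * tr(b) - tr(1) = y^2 - 2
tr(b^3) = tr(b) * tr(b^2) - tr(b) = y^3 - 3*y
tr(b^2 a^2 b) = tr(a) * tr(b^3 a) - tr(b^3) = x*y^2*z - x^2*y - y^3 - x*z + 3*y
apply: tr(a b a b) = tr(b a) * tr(b a) - tr(1) = z^2 - 2
use: tr(a b a) = tr(a) * tr(b a) - tr(b) = x*z - y
use: tr(b a b^2 a) = tr(b) * tr(a b a b) - tr(a b a) = y*z^2 - x*z - y
use: tr(b^2 a^2 b a) = tr(a) * tr(b a b^2 a) - tr(b a b^2) = x*y*z^2 - x^2*z - y^2*z + z
tr(b a^2 b a^-1 b) = tr(b^2 a^2 b) * tr(a) - tr(b^2 a^2 b a) = x^2*y^2*z - x^3*y - x*y^3 - x*y*z^2 + y^2*z + 3*x*y - z
use: tr(a b a^2 b) = tr(a) * tr(b a b a) - tr(b a b) = x*z^2 - y*z - x
apply: tr(a b a^2) = tr(a) * tr(b a^2) - tr(b a) = x^2*z - x*y - z
tr(b a b a^2 b) = tr(b) * tr(a b a^2 b) - tr(a b a^2) = x*y*z^2 - x^2*z - y^2*z + z
tr(b a b a b a) = tr(b a b a) * tr(b a) - tr(a b) = z^3 - 3*z
apply: tr(b a b a^2 b a) = tr(a) * tr(b a b a b a) - tr(b a b a b) = x*z^3 - y*z^2 - 2*x*z + y
apply: tr(b a^2 b a^-1 b a) = tr(b a b a^2 b) * tr(a) - tr(b a b a^2 b a) = x^2*y*z^2 - x^3*z - x*y^2*z - x*z^3 + y*z^2 + 3*x*z - y
apply: tr(a^-1 b a^2 b a^-1 b) = tr(b a^2 b a^-1 b) * tr(a) - tr(b a^2 b a^-1 b a) = x^3*y^2*z - x^4*y - x^2*y^3 - 2*x^2*y*z^2 + x^3*z + 2*x*y^2*z + x*z^3 + 3*x^2*y - y*z^2 - 4*x*z + y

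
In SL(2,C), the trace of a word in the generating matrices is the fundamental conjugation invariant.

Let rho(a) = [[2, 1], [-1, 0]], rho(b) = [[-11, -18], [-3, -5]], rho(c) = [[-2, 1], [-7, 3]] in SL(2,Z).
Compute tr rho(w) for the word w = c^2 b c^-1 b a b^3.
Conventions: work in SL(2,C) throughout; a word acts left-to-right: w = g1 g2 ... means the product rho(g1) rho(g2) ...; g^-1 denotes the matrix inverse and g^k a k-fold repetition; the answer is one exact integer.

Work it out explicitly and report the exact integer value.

38302515

rho(c) = [[-2, 1], [-7, 3]]
... * rho(c) = [[-2, 1], [-7, 3]]  ->  [[-3, 1], [-7, 2]]
... * rho(b) = [[-11, -18], [-3, -5]]  ->  [[30, 49], [71, 116]]
... * rho(c^-1) = [[3, -1], [7, -2]]  ->  [[433, -128], [1025, -303]]
... * rho(b) = [[-11, -18], [-3, -5]]  ->  [[-4379, -7154], [-10366, -16935]]
... * rho(a) = [[2, 1], [-1, 0]]  ->  [[-1604, -4379], [-3797, -10366]]
... * rho(b) = [[-11, -18], [-3, -5]]  ->  [[30781, 50767], [72865, 120176]]
... * rho(b) = [[-11, -18], [-3, -5]]  ->  [[-490892, -807893], [-1162043, -1912450]]
... * rho(b) = [[-11, -18], [-3, -5]]  ->  [[7823491, 12875521], [18519823, 30479024]]
tr = 7823491 + 30479024 = 38302515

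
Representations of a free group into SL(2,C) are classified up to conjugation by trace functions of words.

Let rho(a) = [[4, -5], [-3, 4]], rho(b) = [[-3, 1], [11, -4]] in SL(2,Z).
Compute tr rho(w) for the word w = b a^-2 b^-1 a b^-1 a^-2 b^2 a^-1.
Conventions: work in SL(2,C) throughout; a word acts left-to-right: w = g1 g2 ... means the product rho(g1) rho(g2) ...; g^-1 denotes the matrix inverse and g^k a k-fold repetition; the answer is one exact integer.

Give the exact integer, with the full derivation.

rho(b) = [[-3, 1], [11, -4]]
... * rho(a^-1) = [[4, 5], [3, 4]]  ->  [[-9, -11], [32, 39]]
... * rho(a^-1) = [[4, 5], [3, 4]]  ->  [[-69, -89], [245, 316]]
... * rho(b^-1) = [[-4, -1], [-11, -3]]  ->  [[1255, 336], [-4456, -1193]]
... * rho(a) = [[4, -5], [-3, 4]]  ->  [[4012, -4931], [-14245, 17508]]
... * rho(b^-1) = [[-4, -1], [-11, -3]]  ->  [[38193, 10781], [-135608, -38279]]
... * rho(a^-1) = [[4, 5], [3, 4]]  ->  [[185115, 234089], [-657269, -831156]]
... * rho(a^-1) = [[4, 5], [3, 4]]  ->  [[1442727, 1861931], [-5122544, -6610969]]
... * rho(b) = [[-3, 1], [11, -4]]  ->  [[16153060, -6004997], [-57353027, 21321332]]
... * rho(b) = [[-3, 1], [11, -4]]  ->  [[-114514147, 40173048], [406593733, -142638355]]
... * rho(a^-1) = [[4, 5], [3, 4]]  ->  [[-337537444, -411878543], [1198459867, 1462415245]]
tr = -337537444 + 1462415245 = 1124877801

1124877801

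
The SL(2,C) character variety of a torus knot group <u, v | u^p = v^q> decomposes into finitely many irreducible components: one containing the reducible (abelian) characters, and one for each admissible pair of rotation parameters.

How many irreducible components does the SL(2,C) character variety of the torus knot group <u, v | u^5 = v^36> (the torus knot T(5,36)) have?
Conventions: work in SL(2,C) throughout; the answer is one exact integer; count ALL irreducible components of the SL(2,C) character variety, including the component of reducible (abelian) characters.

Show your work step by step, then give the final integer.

71

In the torus knot group T(5,36), u^5 = v^36 is central, so an irreducible representation sends it to +I or -I (Schur).
This locks tr(u) to 2*cos(pi*alpha/5), alpha in 1..4, and tr(v) to 2*cos(pi*beta/36), beta in 1..35, on each component of irreducible characters.
u^5 = (-1)^alpha I and v^36 = (-1)^beta I must agree, so alpha and beta have equal parity.
Counting: 2 odd alphas x 18 odd betas + 2 even alphas x 17 even betas = 36 + 34 = 70.
components with irreducible characters: 70; plus the single component of reducible (abelian) characters: total 71.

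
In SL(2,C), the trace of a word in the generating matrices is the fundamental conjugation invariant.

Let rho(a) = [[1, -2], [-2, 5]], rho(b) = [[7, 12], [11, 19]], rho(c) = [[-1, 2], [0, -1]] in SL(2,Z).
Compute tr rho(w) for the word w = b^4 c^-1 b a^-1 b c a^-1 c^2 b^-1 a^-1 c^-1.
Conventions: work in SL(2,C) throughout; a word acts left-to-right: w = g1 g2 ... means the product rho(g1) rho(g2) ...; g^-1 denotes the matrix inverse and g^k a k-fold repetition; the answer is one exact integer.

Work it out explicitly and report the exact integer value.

-2700449902758

rho(b) = [[7, 12], [11, 19]]
... * rho(b) = [[7, 12], [11, 19]]  ->  [[181, 312], [286, 493]]
... * rho(b) = [[7, 12], [11, 19]]  ->  [[4699, 8100], [7425, 12799]]
... * rho(b) = [[7, 12], [11, 19]]  ->  [[121993, 210288], [192764, 332281]]
... * rho(c^-1) = [[-1, -2], [0, -1]]  ->  [[-121993, -454274], [-192764, -717809]]
... * rho(b) = [[7, 12], [11, 19]]  ->  [[-5850965, -10095122], [-9245247, -15951539]]
... * rho(a^-1) = [[5, 2], [2, 1]]  ->  [[-49445069, -21797052], [-78129313, -34442033]]
... * rho(b) = [[7, 12], [11, 19]]  ->  [[-585883055, -1007484816], [-925767554, -1591950383]]
... * rho(c) = [[-1, 2], [0, -1]]  ->  [[585883055, -164281294], [925767554, -259584725]]
... * rho(a^-1) = [[5, 2], [2, 1]]  ->  [[2600852687, 1007484816], [4109668320, 1591950383]]
... * rho(c) = [[-1, 2], [0, -1]]  ->  [[-2600852687, 4194220558], [-4109668320, 6627386257]]
... * rho(c) = [[-1, 2], [0, -1]]  ->  [[2600852687, -9395925932], [4109668320, -14846722897]]
... * rho(b^-1) = [[19, -12], [-11, 7]]  ->  [[152771386305, -96981713768], [241397649947, -153243080119]]
... * rho(a^-1) = [[5, 2], [2, 1]]  ->  [[569893503989, 208561058842], [900502089497, 329552219775]]
... * rho(c^-1) = [[-1, -2], [0, -1]]  ->  [[-569893503989, -1348348066820], [-900502089497, -2130556398769]]
tr = -569893503989 + -2130556398769 = -2700449902758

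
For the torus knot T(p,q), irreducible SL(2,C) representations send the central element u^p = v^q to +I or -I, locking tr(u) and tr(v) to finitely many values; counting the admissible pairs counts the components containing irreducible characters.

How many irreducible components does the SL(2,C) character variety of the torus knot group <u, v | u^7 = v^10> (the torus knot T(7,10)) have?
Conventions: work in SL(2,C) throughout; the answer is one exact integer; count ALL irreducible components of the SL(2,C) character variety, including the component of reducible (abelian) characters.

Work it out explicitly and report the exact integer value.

For T(7,10): irreducibility forces the central element u^7 = v^10 to one of +I, -I.
On an irreducible component, tr(u) is locked at 2*cos(pi*alpha/7) for some alpha in 1..6, and tr(v) at 2*cos(pi*beta/10) for some beta in 1..9.
The two central values (-1)^alpha I and (-1)^beta I must be the same matrix, so alpha and beta share a parity.
Counting: 3 odd alphas x 5 odd betas + 3 even alphas x 4 even betas = 15 + 12 = 27.
Total: 27 irreducible-character components + 1 reducible (abelian) component = 28.

28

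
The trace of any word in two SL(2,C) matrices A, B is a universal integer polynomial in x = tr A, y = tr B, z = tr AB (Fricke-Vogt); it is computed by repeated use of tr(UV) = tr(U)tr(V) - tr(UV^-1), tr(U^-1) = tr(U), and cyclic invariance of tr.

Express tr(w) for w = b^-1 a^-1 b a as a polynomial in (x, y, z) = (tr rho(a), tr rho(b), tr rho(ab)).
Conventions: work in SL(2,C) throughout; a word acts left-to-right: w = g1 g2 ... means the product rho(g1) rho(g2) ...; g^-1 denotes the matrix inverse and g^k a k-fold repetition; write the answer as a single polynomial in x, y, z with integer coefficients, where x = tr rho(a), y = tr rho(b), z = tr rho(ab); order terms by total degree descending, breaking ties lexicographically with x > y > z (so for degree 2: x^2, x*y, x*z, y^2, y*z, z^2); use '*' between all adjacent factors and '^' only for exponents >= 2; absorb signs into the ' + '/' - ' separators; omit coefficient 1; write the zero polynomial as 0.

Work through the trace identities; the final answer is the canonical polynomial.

tr(a b a) = tr(a)*tr(b a) - tr(b) = x*z - y
tr(a b a b) = tr(b a)*tr(b a) - tr(1)   [split at repeated b] = z^2 - 2
tr(b a b^-1 a) = tr(a b a)*tr(b) - tr(a b a b) = x*y*z - y^2 - z^2 + 2
tr(b^-1 a^-1 b a) = tr(b a b^-1)*tr(a) - tr(b a b^-1 a) = -x*y*z + x^2 + y^2 + z^2 - 2

-x*y*z + x^2 + y^2 + z^2 - 2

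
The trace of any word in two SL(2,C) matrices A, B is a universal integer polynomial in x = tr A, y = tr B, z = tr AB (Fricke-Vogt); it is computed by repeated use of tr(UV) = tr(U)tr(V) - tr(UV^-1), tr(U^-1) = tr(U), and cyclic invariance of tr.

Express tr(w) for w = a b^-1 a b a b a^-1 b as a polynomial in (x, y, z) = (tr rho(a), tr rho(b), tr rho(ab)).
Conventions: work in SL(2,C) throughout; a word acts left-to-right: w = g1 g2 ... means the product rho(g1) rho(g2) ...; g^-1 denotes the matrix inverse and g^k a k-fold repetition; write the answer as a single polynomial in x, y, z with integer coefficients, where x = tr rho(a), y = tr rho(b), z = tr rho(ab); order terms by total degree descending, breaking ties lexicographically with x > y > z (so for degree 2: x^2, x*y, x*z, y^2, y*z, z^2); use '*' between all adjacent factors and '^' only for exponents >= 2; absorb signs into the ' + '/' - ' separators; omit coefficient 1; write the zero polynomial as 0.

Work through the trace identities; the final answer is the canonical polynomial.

apply: tr(a b a b) = tr(b a)*tr(b a) - tr(1)   [split at a repeated b] = z^2 - 2
use: tr(a b a) = tr(a)*tr(b a) - tr(b)   [square of a] = x*z - y
use: tr(b a b^2 a) = tr(b)*tr(a b a b) - tr(a b a)   [square of b] = y*z^2 - x*z - y
apply: tr(b a b) = tr(b)*tr(a b) - tr(a)   [square of b] = y*z - x
use: tr(b a b^2) = tr(b)*tr(b a b) - tr(b a)   [square of b] = y^2*z - x*y - z
tr(b a^2 b a b) = tr(a)*tr(b a b^2 a) - tr(b a b^2)   [square of a] = x*y*z^2 - x^2*z - y^2*z + z
use: tr(b a b a b a) = tr(b a)*tr(b a b a) - tr(b^-1 a^-1)   [split at a repeated b] = z^3 - 3*z
tr(b a^2 b a b a) = tr(a)*tr(b a b a b a) - tr(b a b a b)   [square of a] = x*z^3 - y*z^2 - 2*x*z + y
use: tr(a b a b a^-1 b a) = tr(b a^2 b a b)*tr(a) - tr(b a^2 b a b a)   [inverse elimination on a] = x^2*y*z^2 - x^3*z - x*y^2*z - x*z^3 + y*z^2 + 3*x*z - y
tr(a b a b a) = tr(a)*tr(b a b a) - tr(b a b)   [square of a] = x*z^2 - y*z - x
tr(b a b a b a b) = tr(b)*tr(a b a b a b) - tr(a b a b a)   [square of b] = y*z^3 - x*z^2 - 2*y*z + x
tr(b a b a b a b a) = tr(a b a b a b)*tr(a b) - tr(b a b a)   [split at a repeated a] = z^4 - 4*z^2 + 2
apply: tr(a b a b a^-1 b a b) = tr(b a b a b a b)*tr(a) - tr(b a b a b a b a)   [inverse elimination on a] = x*y*z^3 - x^2*z^2 - z^4 - 2*x*y*z + x^2 + 4*z^2 - 2
tr(a b^-1 a b a b a^-1 b) = tr(a b a b a^-1 b a)*tr(b) - tr(a b a b a^-1 b a b)   [inverse elimination on b] = x^2*y^2*z^2 - x^3*y*z - x*y^3*z - 2*x*y*z^3 + x^2*z^2 + y^2*z^2 + z^4 + 5*x*y*z - x^2 - y^2 - 4*z^2 + 2

x^2*y^2*z^2 - x^3*y*z - x*y^3*z - 2*x*y*z^3 + x^2*z^2 + y^2*z^2 + z^4 + 5*x*y*z - x^2 - y^2 - 4*z^2 + 2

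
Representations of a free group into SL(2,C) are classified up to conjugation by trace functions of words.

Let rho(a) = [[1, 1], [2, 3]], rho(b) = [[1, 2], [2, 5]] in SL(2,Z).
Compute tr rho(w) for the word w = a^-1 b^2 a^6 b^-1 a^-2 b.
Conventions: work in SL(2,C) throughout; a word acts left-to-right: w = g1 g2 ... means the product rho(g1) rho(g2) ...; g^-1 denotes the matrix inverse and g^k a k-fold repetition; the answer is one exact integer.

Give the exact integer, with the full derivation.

rho(a^-1) = [[3, -1], [-2, 1]]
... * rho(b) = [[1, 2], [2, 5]]  ->  [[1, 1], [0, 1]]
... * rho(b) = [[1, 2], [2, 5]]  ->  [[3, 7], [2, 5]]
... * rho(a) = [[1, 1], [2, 3]]  ->  [[17, 24], [12, 17]]
... * rho(a) = [[1, 1], [2, 3]]  ->  [[65, 89], [46, 63]]
... * rho(a) = [[1, 1], [2, 3]]  ->  [[243, 332], [172, 235]]
... * rho(a) = [[1, 1], [2, 3]]  ->  [[907, 1239], [642, 877]]
... * rho(a) = [[1, 1], [2, 3]]  ->  [[3385, 4624], [2396, 3273]]
... * rho(a) = [[1, 1], [2, 3]]  ->  [[12633, 17257], [8942, 12215]]
... * rho(b^-1) = [[5, -2], [-2, 1]]  ->  [[28651, -8009], [20280, -5669]]
... * rho(a^-1) = [[3, -1], [-2, 1]]  ->  [[101971, -36660], [72178, -25949]]
... * rho(a^-1) = [[3, -1], [-2, 1]]  ->  [[379233, -138631], [268432, -98127]]
... * rho(b) = [[1, 2], [2, 5]]  ->  [[101971, 65311], [72178, 46229]]
tr = 101971 + 46229 = 148200

148200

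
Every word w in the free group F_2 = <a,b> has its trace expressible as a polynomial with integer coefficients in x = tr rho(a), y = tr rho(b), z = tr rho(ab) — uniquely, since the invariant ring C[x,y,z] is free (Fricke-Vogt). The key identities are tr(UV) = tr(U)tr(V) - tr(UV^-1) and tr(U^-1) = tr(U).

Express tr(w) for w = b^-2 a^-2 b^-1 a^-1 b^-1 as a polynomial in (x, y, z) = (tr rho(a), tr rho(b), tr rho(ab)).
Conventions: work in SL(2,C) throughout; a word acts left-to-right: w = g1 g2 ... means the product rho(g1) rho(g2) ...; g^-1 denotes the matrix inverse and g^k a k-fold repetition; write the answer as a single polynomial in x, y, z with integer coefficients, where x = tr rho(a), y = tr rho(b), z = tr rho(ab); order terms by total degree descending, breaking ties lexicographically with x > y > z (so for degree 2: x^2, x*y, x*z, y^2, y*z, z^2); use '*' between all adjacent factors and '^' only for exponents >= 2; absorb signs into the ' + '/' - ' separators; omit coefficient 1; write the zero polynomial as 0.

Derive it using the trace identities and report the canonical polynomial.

x*y^2*z^2 - x^2*y*z - y^3*z - x*z^2 + 2*y*z + x

tr(a^-1) = tr(a) = x
tr(a^-1 b) = tr(b)*tr(a) - tr(b a) = x*y - z
tr(b^-1 a^-1) = tr(a^-1)*tr(b) - tr(a^-1 b) = z
tr(a^-1 b^-2) = tr(b^-1 a^-1)*tr(b) - tr(b^-1 a^-1 b) = y*z - x
tr(b^-1 a^-1 b^-2) = tr(a^-1 b^-2)*tr(b) - tr(a^-1 b^-1) = y^2*z - x*y - z
tr(a b a) = tr(a)*tr(b a) - tr(b) = x*z - y
tr(a b a b) = tr(a b)*tr(a b) - tr(1)   [split at repeated a] = z^2 - 2
tr(b a b^-1 a) = tr(a b a)*tr(b) - tr(a b a b) = x*y*z - y^2 - z^2 + 2
tr(a b^-1 a^-1 b) = tr(b a b^-1)*tr(a) - tr(b a b^-1 a) = -x*y*z + x^2 + y^2 + z^2 - 2
tr(a b^-1 a^-1 b^-1) = tr(a b^-1 a^-1)*tr(b) - tr(a b^-1 a^-1 b) = x*y*z - x^2 - z^2 + 2
tr(b^-1 a^-1 b^-2 a) = tr(a b^-1 a^-1 b^-1)*tr(b) - tr(a b^-1 a^-1) = x*y^2*z - x^2*y - y*z^2 + y
tr(b^-1 a^-1 b^-2 a^-1) = tr(b^-1 a^-1 b^-2)*tr(a) - tr(b^-1 a^-1 b^-2 a) = y*z^2 - x*z - y
tr(b^-2 a^-2 b^-1 a^-1) = tr(b^-1 a^-1 b^-2 a^-1)*tr(a) - tr(b^-1 a^-1 b^-2) = x*y*z^2 - x^2*z - y^2*z + z
tr(a^-2) = tr(a^-1)*tr(a) - tr(1) = x^2 - 2
tr(a^-3) = tr(a^-2)*tr(a) - tr(a^-1) = x^3 - 3*x
tr(a^-1 b a^-1) = tr(b a^-1)*tr(a) - tr(b) = x^2*y - x*z - y
tr(a^-3 b) = tr(a^-1 b a^-1)*tr(a) - tr(a^-1 b) = x^3*y - x^2*z - 2*x*y + z
tr(a^-1 b^-1 a^-2) = tr(a^-3)*tr(b) - tr(a^-3 b) = x^2*z - x*y - z
tr(a^-1 b^-1 a^-2 b) = tr(a^-1 b a^-1 b^-1)*tr(a) - tr(a^-1 b a^-1 b^-1 a) = x^2*y*z - x*y^2 - x*z^2 + x
tr(b^-1 a^-2 b^-1 a^-1) = tr(a^-1 b^-1 a^-2)*tr(b) - tr(a^-1 b^-1 a^-2 b) = x*z^2 - y*z - x
tr(b^-2 a^-2 b^-1 a^-1 b^-1) = tr(b^-2 a^-2 b^-1 a^-1)*tr(b) - tr(b^-2 a^-2 b^-1 a^-1 b) = x*y^2*z^2 - x^2*y*z - y^3*z - x*z^2 + 2*y*z + x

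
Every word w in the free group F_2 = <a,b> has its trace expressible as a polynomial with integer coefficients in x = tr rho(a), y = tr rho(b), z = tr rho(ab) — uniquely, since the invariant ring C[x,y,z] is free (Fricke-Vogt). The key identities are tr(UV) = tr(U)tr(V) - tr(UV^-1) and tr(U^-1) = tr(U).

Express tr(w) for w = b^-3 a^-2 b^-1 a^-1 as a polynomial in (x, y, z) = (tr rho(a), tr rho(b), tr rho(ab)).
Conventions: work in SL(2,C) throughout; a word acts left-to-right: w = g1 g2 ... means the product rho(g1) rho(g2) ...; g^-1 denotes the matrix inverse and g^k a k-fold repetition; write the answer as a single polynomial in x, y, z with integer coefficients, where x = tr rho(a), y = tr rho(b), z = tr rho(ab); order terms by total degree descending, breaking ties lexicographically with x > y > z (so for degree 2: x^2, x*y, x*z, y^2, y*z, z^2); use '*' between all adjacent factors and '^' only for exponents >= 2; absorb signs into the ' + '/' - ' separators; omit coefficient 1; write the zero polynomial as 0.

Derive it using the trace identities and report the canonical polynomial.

x*y^2*z^2 - x^2*y*z - y^3*z - x*z^2 + 2*y*z + x

tr(b^-1) = tr(b) = y
apply: tr(b^-2) = tr(b^-1) tr(b) - tr(1) = y^2 - 2
apply: tr(b^-3) = tr(b^-2) tr(b) - tr(b^-1) = y^3 - 3*y
apply: tr(b^-1 a) = tr(a) tr(b) - tr(a b) = x*y - z
use: tr(b^-2 a) = tr(b^-1 a) tr(b) - tr(b^-1 a b) = x*y^2 - y*z - x
use: tr(b^-3 a) = tr(b^-2 a) tr(b) - tr(b^-2 a b) = x*y^3 - y^2*z - 2*x*y + z
apply: tr(b^-3 a^-1) = tr(b^-3) tr(a) - tr(b^-3 a) = y^2*z - x*y - z
tr(b^-2 a^-1) = tr(b^-2) tr(a) - tr(b^-2 a) = y*z - x
tr(b^-4 a^-1) = tr(b^-3 a^-1) tr(b) - tr(b^-3 a^-1 b) = y^3*z - x*y^2 - 2*y*z + x
tr(b^-4) = tr(b^-3) tr(b) - tr(b^-2) = y^4 - 4*y^2 + 2
use: tr(b^-3 a^-2 b^-1) = tr(b^-4 a^-1) tr(a) - tr(b^-4) = x*y^3*z - x^2*y^2 - y^4 - 2*x*y*z + x^2 + 4*y^2 - 2
use: tr(a b a) = tr(a) tr(b a) - tr(b) = x*z - y
tr(a b a b) = tr(a b) tr(a b) - tr(1) = z^2 - 2
use: tr(b a b^-1 a) = tr(a b a) tr(b) - tr(a b a b) = x*y*z - y^2 - z^2 + 2
use: tr(a^-1 b a b^-1) = tr(b a b^-1) tr(a) - tr(b a b^-1 a) = -x*y*z + x^2 + y^2 + z^2 - 2
tr(a b^-2 a^-1 b) = tr(a^-1 b a b^-1) tr(b) - tr(a^-1 b a) = -x*y^2*z + x^2*y + y^3 + y*z^2 - 3*y
tr(a^-1 b^-1 a b^-2) = tr(a b^-2 a^-1) tr(b) - tr(a b^-2 a^-1 b) = x*y^2*z - x^2*y - y*z^2 + y
use: tr(a^-2 b^-1 a b^-2) = tr(a^-1 b^-1 a b^-2) tr(a) - tr(a^-1 b^-1 a b^-2 a) = x^2*y^2*z - x^3*y - x*y^3 - x*y*z^2 + y^2*z + 3*x*y - z
tr(a^-2 b^-1 a b) = tr(a^-1 b^-1 a b) tr(a) - tr(a^-1 b^-1 a b a) = -x^2*y*z + x^3 + x*y^2 + x*z^2 - 3*x
tr(a^-2 b^-1 a b^-1) = tr(a^-2 b^-1 a) tr(b) - tr(a^-2 b^-1 a b) = x^2*y*z - x^3 - x*y^2 - x*z^2 + y*z + 3*x
tr(b^-3 a^-2 b^-1 a) = tr(a^-2 b^-1 a b^-2) tr(b) - tr(a^-2 b^-1 a b^-1) = x^2*y^3*z - x^3*y^2 - x*y^4 - x*y^2*z^2 - x^2*y*z + y^3*z + x^3 + 4*x*y^2 + x*z^2 - 2*y*z - 3*x
tr(b^-3 a^-2 b^-1 a^-1) = tr(b^-3 a^-2 b^-1) tr(a) - tr(b^-3 a^-2 b^-1 a) = x*y^2*z^2 - x^2*y*z - y^3*z - x*z^2 + 2*y*z + x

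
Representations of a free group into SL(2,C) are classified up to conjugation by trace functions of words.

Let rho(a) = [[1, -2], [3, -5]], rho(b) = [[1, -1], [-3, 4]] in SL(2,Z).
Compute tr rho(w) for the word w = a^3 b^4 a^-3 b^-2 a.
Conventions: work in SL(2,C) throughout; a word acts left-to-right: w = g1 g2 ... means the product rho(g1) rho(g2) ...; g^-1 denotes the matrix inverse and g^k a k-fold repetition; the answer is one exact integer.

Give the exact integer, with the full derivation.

13040924

rho(a) = [[1, -2], [3, -5]]
... * rho(a) = [[1, -2], [3, -5]]  ->  [[-5, 8], [-12, 19]]
... * rho(a) = [[1, -2], [3, -5]]  ->  [[19, -30], [45, -71]]
... * rho(b) = [[1, -1], [-3, 4]]  ->  [[109, -139], [258, -329]]
... * rho(b) = [[1, -1], [-3, 4]]  ->  [[526, -665], [1245, -1574]]
... * rho(b) = [[1, -1], [-3, 4]]  ->  [[2521, -3186], [5967, -7541]]
... * rho(b) = [[1, -1], [-3, 4]]  ->  [[12079, -15265], [28590, -36131]]
... * rho(a^-1) = [[-5, 2], [-3, 1]]  ->  [[-14600, 8893], [-34557, 21049]]
... * rho(a^-1) = [[-5, 2], [-3, 1]]  ->  [[46321, -20307], [109638, -48065]]
... * rho(a^-1) = [[-5, 2], [-3, 1]]  ->  [[-170684, 72335], [-403995, 171211]]
... * rho(b^-1) = [[4, 1], [3, 1]]  ->  [[-465731, -98349], [-1102347, -232784]]
... * rho(b^-1) = [[4, 1], [3, 1]]  ->  [[-2157971, -564080], [-5107740, -1335131]]
... * rho(a) = [[1, -2], [3, -5]]  ->  [[-3850211, 7136342], [-9113133, 16891135]]
tr = -3850211 + 16891135 = 13040924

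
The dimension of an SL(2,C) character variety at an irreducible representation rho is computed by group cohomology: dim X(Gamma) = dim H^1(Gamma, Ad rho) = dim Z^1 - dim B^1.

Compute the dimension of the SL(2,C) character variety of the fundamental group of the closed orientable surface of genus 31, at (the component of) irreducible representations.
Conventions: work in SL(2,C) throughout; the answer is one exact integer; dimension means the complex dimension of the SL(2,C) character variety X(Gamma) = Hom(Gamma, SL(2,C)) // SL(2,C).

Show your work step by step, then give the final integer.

Gamma = pi_1(Sigma_31) = < a_1, b_1, ..., a_31, b_31 | prod [a_i, b_i] > has 2g = 62 generators and 1 relator.
Unconstrained cocycle data is one sl_2 vector per generator (186 dimensions), cut by the relator condition d_2(z) = 0.
H^2 = coker(d_2) is dual to H^0 = 0 at irreducible rho (Poincare duality), so d_2 is onto: dim Z^1 = 183.
dim B^1 = 3 (coboundaries, injective at irreducible rho).
dim H^1 = 183 - 3 = 180 = dim X.

180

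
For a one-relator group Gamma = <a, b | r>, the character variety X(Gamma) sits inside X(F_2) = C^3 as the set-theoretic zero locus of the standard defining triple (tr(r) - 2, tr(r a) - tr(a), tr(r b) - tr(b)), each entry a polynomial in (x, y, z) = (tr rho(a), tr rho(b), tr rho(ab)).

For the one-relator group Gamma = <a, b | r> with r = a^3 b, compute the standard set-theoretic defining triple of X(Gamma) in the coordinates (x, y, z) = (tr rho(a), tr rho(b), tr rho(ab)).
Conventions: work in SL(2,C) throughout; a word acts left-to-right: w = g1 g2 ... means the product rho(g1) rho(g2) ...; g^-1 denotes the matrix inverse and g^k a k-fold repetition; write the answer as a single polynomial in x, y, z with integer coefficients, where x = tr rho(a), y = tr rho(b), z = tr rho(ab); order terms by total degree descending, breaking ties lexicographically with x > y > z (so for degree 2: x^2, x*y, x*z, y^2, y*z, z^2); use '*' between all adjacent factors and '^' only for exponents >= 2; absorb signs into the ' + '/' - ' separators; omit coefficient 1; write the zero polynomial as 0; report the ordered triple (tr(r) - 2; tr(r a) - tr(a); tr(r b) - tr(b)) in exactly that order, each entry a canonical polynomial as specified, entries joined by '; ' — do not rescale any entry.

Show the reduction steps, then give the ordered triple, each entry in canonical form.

x^2*z - x*y - z - 2; x^3*z - x^2*y - 2*x*z - x + y; x^2*y*z - x^3 - x*y^2 - y*z + 3*x - y

tr(a b a) = tr(a) * tr(b a) - tr(b) = x*z - y
tr(a^3 b) = tr(a) * tr(a b a) - tr(a b) = x^2*z - x*y - z
tr(a^3 b a) = tr(a) * tr(a^2 b a) - tr(a^2 b)   [square of a] = x^3*z - x^2*y - 2*x*z + y
tr(a^2) = tr(a) * tr(a) - tr(1)  (reduce the a square) = x^2 - 2
tr(a^3) = tr(a) * tr(a^2) - tr(a)  (reduce the a square) = x^3 - 3*x
tr(a^3 b^2) = tr(b) * tr(a^3 b) - tr(a^3)  (reduce the b square) = x^2*y*z - x^3 - x*y^2 - y*z + 3*x
assemble the triple (tr(r) - 2; tr(r a) - x; tr(r b) - y)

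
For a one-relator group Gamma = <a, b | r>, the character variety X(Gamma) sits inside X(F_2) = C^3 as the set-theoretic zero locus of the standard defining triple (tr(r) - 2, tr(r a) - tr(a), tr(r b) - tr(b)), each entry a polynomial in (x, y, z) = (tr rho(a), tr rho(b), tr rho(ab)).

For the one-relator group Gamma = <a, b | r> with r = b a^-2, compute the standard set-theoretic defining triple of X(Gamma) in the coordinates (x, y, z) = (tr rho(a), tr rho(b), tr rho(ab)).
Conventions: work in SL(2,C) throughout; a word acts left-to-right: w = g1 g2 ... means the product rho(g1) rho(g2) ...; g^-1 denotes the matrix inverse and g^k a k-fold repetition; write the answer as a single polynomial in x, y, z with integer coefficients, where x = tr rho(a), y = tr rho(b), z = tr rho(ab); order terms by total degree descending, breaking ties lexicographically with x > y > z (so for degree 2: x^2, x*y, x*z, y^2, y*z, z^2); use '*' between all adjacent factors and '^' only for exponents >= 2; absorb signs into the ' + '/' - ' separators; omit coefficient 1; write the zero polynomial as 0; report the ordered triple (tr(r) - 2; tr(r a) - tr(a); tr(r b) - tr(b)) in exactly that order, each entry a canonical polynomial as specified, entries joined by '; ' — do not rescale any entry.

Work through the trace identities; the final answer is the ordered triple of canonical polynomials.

so tr(b a^-1) = tr(b) tr(a) - tr(b a) = x*y - z
tr(b a^-2) = tr(b a^-1) tr(a) - tr(b) = x^2*y - x*z - y
reduce: tr(b^2) = tr(b) tr(b) - tr(1)   [square of b] = y^2 - 2
tr(b^2 a) = tr(b) tr(a b) - tr(a)   [square of b] = y*z - x
tr(a^-1 b^2) = tr(b^2) tr(a) - tr(b^2 a)   [inverse elimination on a] = x*y^2 - y*z - x
tr(b a^-2 b) = tr(a^-1 b^2) tr(a) - tr(a^-1 b^2 a)   [inverse elimination on a] = x^2*y^2 - x*y*z - x^2 - y^2 + 2
assemble the triple (tr(r) - 2; tr(r a) - x; tr(r b) - y)

x^2*y - x*z - y - 2; x*y - x - z; x^2*y^2 - x*y*z - x^2 - y^2 - y + 2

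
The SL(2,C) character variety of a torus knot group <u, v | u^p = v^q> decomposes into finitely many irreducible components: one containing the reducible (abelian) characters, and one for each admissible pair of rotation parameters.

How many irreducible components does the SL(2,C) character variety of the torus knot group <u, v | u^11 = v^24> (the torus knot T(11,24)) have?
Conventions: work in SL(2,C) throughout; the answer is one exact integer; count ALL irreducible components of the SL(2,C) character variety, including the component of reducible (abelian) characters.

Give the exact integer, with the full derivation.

116

Gamma = < u, v | u^11 = v^24 > (torus knot T(11,24)); the central element u^11 = v^24 acts as +I or -I in any irreducible SL(2,C) representation.
On an irreducible component, tr(u) is locked at 2*cos(pi*alpha/11) for some alpha in 1..10, and tr(v) at 2*cos(pi*beta/24) for some beta in 1..23.
Consistency of u^11 = (-1)^alpha I with v^24 = (-1)^beta I forces alpha = beta (mod 2).
Counting: 5 odd alphas x 12 odd betas + 5 even alphas x 11 even betas = 60 + 55 = 115.
That is 115 components of irreducible characters, and with the reducible (abelian) component the total is 116.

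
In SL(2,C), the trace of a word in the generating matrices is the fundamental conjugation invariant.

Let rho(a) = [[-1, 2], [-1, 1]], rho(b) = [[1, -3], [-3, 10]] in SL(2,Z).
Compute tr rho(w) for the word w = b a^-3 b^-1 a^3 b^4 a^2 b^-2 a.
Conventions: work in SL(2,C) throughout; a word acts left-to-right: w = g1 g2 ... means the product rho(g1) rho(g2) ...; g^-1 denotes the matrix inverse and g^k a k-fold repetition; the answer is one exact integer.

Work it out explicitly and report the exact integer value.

rho(b) = [[1, -3], [-3, 10]]
... * rho(a^-1) = [[1, -2], [1, -1]]  ->  [[-2, 1], [7, -4]]
... * rho(a^-1) = [[1, -2], [1, -1]]  ->  [[-1, 3], [3, -10]]
... * rho(a^-1) = [[1, -2], [1, -1]]  ->  [[2, -1], [-7, 4]]
... * rho(b^-1) = [[10, 3], [3, 1]]  ->  [[17, 5], [-58, -17]]
... * rho(a) = [[-1, 2], [-1, 1]]  ->  [[-22, 39], [75, -133]]
... * rho(a) = [[-1, 2], [-1, 1]]  ->  [[-17, -5], [58, 17]]
... * rho(a) = [[-1, 2], [-1, 1]]  ->  [[22, -39], [-75, 133]]
... * rho(b) = [[1, -3], [-3, 10]]  ->  [[139, -456], [-474, 1555]]
... * rho(b) = [[1, -3], [-3, 10]]  ->  [[1507, -4977], [-5139, 16972]]
... * rho(b) = [[1, -3], [-3, 10]]  ->  [[16438, -54291], [-56055, 185137]]
... * rho(b) = [[1, -3], [-3, 10]]  ->  [[179311, -592224], [-611466, 2019535]]
... * rho(a) = [[-1, 2], [-1, 1]]  ->  [[412913, -233602], [-1408069, 796603]]
... * rho(a) = [[-1, 2], [-1, 1]]  ->  [[-179311, 592224], [611466, -2019535]]
... * rho(b^-1) = [[10, 3], [3, 1]]  ->  [[-16438, 54291], [56055, -185137]]
... * rho(b^-1) = [[10, 3], [3, 1]]  ->  [[-1507, 4977], [5139, -16972]]
... * rho(a) = [[-1, 2], [-1, 1]]  ->  [[-3470, 1963], [11833, -6694]]
tr = -3470 + -6694 = -10164

-10164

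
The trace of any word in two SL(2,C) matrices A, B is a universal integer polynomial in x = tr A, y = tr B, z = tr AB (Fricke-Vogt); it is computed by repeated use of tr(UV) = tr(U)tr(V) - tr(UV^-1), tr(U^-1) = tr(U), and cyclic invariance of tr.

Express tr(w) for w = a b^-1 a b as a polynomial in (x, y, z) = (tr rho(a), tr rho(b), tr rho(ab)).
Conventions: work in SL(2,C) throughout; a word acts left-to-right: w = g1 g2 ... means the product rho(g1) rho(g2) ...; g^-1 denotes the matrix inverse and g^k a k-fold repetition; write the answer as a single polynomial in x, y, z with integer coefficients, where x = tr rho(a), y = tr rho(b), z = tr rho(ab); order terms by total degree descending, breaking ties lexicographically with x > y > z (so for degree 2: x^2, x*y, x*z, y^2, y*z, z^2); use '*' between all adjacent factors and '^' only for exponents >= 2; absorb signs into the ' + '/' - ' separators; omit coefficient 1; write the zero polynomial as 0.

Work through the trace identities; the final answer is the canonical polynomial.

next, trace(a b a) = trace(a) * trace(b a) - trace(b)  (reduce the a square) = x*z - y
trace(a b a b) = trace(b a) * trace(b a) - trace(1)  (split on b) = z^2 - 2
trace(a b^-1 a b) = trace(a b a) * trace(b) - trace(a b a b)  (eliminate b^-1) = x*y*z - y^2 - z^2 + 2

x*y*z - y^2 - z^2 + 2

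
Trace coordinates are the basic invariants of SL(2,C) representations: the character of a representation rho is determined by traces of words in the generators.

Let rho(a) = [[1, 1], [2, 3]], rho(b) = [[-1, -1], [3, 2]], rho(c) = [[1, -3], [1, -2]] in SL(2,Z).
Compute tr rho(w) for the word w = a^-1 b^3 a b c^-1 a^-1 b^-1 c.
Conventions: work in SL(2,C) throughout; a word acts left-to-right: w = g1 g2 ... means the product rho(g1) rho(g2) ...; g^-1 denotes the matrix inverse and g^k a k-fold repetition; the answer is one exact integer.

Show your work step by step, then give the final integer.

rho(a^-1) = [[3, -1], [-2, 1]]
... * rho(b) = [[-1, -1], [3, 2]]  ->  [[-6, -5], [5, 4]]
... * rho(b) = [[-1, -1], [3, 2]]  ->  [[-9, -4], [7, 3]]
... * rho(b) = [[-1, -1], [3, 2]]  ->  [[-3, 1], [2, -1]]
... * rho(a) = [[1, 1], [2, 3]]  ->  [[-1, 0], [0, -1]]
... * rho(b) = [[-1, -1], [3, 2]]  ->  [[1, 1], [-3, -2]]
... * rho(c^-1) = [[-2, 3], [-1, 1]]  ->  [[-3, 4], [8, -11]]
... * rho(a^-1) = [[3, -1], [-2, 1]]  ->  [[-17, 7], [46, -19]]
... * rho(b^-1) = [[2, 1], [-3, -1]]  ->  [[-55, -24], [149, 65]]
... * rho(c) = [[1, -3], [1, -2]]  ->  [[-79, 213], [214, -577]]
tr = -79 + -577 = -656

-656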